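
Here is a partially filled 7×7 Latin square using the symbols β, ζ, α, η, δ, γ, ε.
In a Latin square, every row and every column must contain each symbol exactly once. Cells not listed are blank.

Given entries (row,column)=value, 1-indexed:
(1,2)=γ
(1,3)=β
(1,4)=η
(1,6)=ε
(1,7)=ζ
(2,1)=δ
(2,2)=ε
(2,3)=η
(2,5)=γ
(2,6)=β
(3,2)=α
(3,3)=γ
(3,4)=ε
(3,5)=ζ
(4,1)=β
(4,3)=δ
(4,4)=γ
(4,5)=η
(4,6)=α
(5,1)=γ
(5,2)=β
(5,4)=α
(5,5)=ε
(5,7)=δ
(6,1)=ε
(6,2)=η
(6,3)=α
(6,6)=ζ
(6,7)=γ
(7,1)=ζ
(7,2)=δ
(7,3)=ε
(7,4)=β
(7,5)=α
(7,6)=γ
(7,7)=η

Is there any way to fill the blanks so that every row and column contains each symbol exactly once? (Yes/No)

No row or column among the givens repeats a symbol, and propagating forced cells runs into no contradiction.
One valid completion exists (for instance, α γ β η δ ε ζ / δ ε η ζ γ β α / η α γ ε ζ δ β / β ζ δ γ η α ε / γ β ζ α ε η δ / ε η α δ β ζ γ / ζ δ ε β α γ η).

Yes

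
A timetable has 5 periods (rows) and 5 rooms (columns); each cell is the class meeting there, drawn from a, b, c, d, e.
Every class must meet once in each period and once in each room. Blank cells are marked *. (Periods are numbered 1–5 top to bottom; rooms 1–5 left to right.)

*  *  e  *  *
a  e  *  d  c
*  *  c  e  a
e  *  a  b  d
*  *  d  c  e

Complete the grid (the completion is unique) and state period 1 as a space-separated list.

c d e a b

Period 1, room 4: period 1 has {e} and room 4 has {b, c, d, e}, leaving only a.
Period 1, room 5: period 1 has {a, e} and room 5 has {a, c, d, e}, leaving only b.
Period 2, room 3: period 2 has {a, c, d, e} and room 3 has {a, c, d, e}, leaving only b.
Period 4, room 2: period 4 has {a, b, d, e} and room 2 has {e}, leaving only c.
Period 1, room 2: period 1 has {a, b, e} and room 2 has {c, e}, leaving only d.
Period 1, room 1: period 1 has {a, b, d, e} and room 1 has {a, e}, leaving only c.
So period 1 reads: c d e a b.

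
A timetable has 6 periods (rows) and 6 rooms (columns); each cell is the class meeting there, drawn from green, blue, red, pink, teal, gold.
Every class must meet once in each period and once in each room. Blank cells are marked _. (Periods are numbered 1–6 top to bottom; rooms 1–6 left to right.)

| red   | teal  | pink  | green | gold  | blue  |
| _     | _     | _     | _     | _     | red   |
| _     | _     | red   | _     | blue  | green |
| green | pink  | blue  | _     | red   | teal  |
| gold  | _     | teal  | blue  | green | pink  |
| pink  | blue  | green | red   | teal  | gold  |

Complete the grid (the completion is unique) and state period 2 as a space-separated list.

blue green gold teal pink red

Period 2, room 3: period 2 has {red} and room 3 has {green, blue, red, pink, teal}, leaving only gold.
Period 2, room 2: period 2 has {red, gold} and room 2 has {blue, pink, teal}, leaving only green.
Period 2, room 5: period 2 has {green, red, gold} and room 5 has {green, blue, red, teal, gold}, leaving only pink.
Period 2, room 4: period 2 has {green, red, pink, gold} and room 4 has {green, blue, red}, leaving only teal.
Period 2, room 1: period 2 has {green, red, pink, teal, gold} and room 1 has {green, red, pink, gold}, leaving only blue.
So period 2 reads: blue green gold teal pink red.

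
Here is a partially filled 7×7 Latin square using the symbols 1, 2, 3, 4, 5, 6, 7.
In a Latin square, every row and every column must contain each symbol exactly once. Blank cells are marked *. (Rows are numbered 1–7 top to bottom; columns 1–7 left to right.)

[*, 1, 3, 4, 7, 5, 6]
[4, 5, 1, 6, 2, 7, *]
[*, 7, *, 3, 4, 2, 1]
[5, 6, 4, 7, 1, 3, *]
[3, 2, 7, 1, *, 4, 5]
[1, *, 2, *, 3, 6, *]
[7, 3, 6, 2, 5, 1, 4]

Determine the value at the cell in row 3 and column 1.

Row 3 already has {1, 2, 3, 4, 7} and column 1 already has {1, 3, 4, 5, 7}, so row 3, column 1 must be 6.

6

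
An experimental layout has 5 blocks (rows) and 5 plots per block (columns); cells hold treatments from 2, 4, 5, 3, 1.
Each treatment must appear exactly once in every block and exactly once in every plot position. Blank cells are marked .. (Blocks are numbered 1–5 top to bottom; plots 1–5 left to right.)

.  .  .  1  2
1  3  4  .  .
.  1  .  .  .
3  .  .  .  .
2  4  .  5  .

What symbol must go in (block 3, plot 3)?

2

Block 1, plot 2: block 1 has {2, 1} and plot 2 has {4, 3, 1}, leaving only 5.
Block 1, plot 1: block 1 has {2, 5, 1} and plot 1 has {2, 3, 1}, leaving only 4.
Block 1, plot 3: block 1 has {2, 4, 5, 1} and plot 3 has {4}, leaving only 3.
Block 2, plot 4: block 2 has {4, 3, 1} and plot 4 has {5, 1}, leaving only 2.
Block 2, plot 5: block 2 has {2, 4, 3, 1} and plot 5 has {2}, leaving only 5.
Block 3, plot 1: block 3 has {1} and plot 1 has {2, 4, 3, 1}, leaving only 5.
Block 3 already has {5, 1} and plot 3 already has {4, 3}, so block 3, plot 3 must be 2.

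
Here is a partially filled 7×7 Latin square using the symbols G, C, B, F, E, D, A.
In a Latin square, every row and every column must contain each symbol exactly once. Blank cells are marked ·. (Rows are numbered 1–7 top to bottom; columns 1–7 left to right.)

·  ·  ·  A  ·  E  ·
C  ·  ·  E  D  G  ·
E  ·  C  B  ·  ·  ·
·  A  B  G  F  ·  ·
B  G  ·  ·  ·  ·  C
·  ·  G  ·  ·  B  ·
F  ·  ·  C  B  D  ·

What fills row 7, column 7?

Row 4, column 1: row 4 has {G, B, F, A} and column 1 has {C, B, F, E}, leaving only D.
Row 1, column 1: row 1 has {E, A} and column 1 has {C, B, F, E, D}, leaving only G.
Row 1, column 5: row 1 has {G, E, A} and column 5 has {B, F, D}, leaving only C.
Row 4, column 6: row 4 has {G, B, F, D, A} and column 6 has {G, B, E, D}, leaving only C.
Row 4, column 7: row 4 has {G, C, B, F, D, A} and column 7 has {C}, leaving only E.
Row 6, column 1: row 6 has {G, B} and column 1 has {G, C, B, F, E, D}, leaving only A.
Row 6, column 5: row 6 has {G, B, A} and column 5 has {C, B, F, D}, leaving only E.
Row 5, column 5: row 5 has {G, C, B} and column 5 has {C, B, F, E, D}, leaving only A.
Row 3, column 5: row 3 has {C, B, E} and column 5 has {C, B, F, E, D, A}, leaving only G.
Row 5, column 6: row 5 has {G, C, B, A} and column 6 has {G, C, B, E, D}, leaving only F.
Row 3, column 6: row 3 has {G, C, B, E} and column 6 has {G, C, B, F, E, D}, leaving only A.
Row 5, column 4: row 5 has {G, C, B, F, A} and column 4 has {G, C, B, E, A}, leaving only D.
Row 5, column 3: row 5 has {G, C, B, F, D, A} and column 3 has {G, C, B}, leaving only E.
Row 6, column 4: row 6 has {G, B, E, A} and column 4 has {G, C, B, E, D, A}, leaving only F.
Row 6, column 7: row 6 has {G, B, F, E, A} and column 7 has {C, E}, leaving only D.
Row 3, column 7: row 3 has {G, C, B, E, A} and column 7 has {C, E, D}, leaving only F.
Row 1, column 7: row 1 has {G, C, E, A} and column 7 has {C, F, E, D}, leaving only B.
Row 2, column 7: row 2 has {G, C, E, D} and column 7 has {C, B, F, E, D}, leaving only A.
Row 7 already has {C, B, F, D} and column 7 already has {C, B, F, E, D, A}, so row 7, column 7 must be G.

G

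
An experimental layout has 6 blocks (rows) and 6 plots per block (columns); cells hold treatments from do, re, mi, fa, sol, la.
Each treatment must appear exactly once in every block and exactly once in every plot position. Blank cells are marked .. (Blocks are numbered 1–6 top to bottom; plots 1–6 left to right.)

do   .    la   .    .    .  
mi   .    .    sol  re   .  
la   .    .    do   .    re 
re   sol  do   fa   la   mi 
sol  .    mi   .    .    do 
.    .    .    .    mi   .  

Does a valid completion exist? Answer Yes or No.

No

Block 2, plot 3: block 2 has {re, mi, sol} and plot 3 has {do, mi, la}, so it must be fa.
Block 2, plot 6: block 2 has {re, mi, fa, sol} and plot 6 has {do, re, mi}, so it must be la.
Block 2, plot 2: block 2 has {re, mi, fa, sol, la} and plot 2 has {sol}, so it must be do.
Block 3, plot 3: block 3 has {do, re, la} and plot 3 has {do, mi, fa, la}, so it must be sol.
Block 3, plot 5: block 3 has {do, re, sol, la} and plot 5 has {re, mi, la}, so it must be fa.
Now block 5, plot 5: block 5 together with plot 5 already contain {do, re, mi, fa, sol, la} — every symbol — so nothing can go there. The grid has no valid completion.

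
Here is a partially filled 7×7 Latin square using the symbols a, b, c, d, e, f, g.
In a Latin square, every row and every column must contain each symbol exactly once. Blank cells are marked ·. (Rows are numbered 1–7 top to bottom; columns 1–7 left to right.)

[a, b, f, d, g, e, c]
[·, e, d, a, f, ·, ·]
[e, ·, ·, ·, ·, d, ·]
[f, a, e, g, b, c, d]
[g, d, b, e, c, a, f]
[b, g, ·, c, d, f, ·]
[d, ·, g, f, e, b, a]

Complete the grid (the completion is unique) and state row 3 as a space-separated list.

Row 3, column 4: row 3 has {d, e} and column 4 has {a, c, d, e, f, g}, leaving only b.
Row 3, column 5: row 3 has {b, d, e} and column 5 has {b, c, d, e, f, g}, leaving only a.
Row 3, column 3: row 3 has {a, b, d, e} and column 3 has {b, d, e, f, g}, leaving only c.
Row 3, column 2: row 3 has {a, b, c, d, e} and column 2 has {a, b, d, e, g}, leaving only f.
Row 3, column 7: row 3 has {a, b, c, d, e, f} and column 7 has {a, c, d, f}, leaving only g.
So row 3 reads: e f c b a d g.

e f c b a d g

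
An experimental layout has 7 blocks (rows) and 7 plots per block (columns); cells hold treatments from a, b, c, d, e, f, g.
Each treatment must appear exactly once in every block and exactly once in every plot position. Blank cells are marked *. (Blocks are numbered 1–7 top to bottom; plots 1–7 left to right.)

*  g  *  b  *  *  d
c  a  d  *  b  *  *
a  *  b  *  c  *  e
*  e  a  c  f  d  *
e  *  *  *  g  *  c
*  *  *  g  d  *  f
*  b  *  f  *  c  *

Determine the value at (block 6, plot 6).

Block 1, plot 1: block 1 has {b, d, g} and plot 1 has {a, c, e}, leaving only f.
Block 2, plot 4: block 2 has {a, b, c, d} and plot 4 has {b, c, f, g}, leaving only e.
Block 2, plot 7: block 2 has {a, b, c, d, e} and plot 7 has {c, d, e, f}, leaving only g.
Block 2, plot 6: block 2 has {a, b, c, d, e, g} and plot 6 has {c, d}, leaving only f.
Block 3, plot 4: block 3 has {a, b, c, e} and plot 4 has {b, c, e, f, g}, leaving only d.
Block 3, plot 2: block 3 has {a, b, c, d, e} and plot 2 has {a, b, e, g}, leaving only f.
Block 3, plot 6: block 3 has {a, b, c, d, e, f} and plot 6 has {c, d, f}, leaving only g.
Block 4, plot 7: block 4 has {a, c, d, e, f} and plot 7 has {c, d, e, f, g}, leaving only b.
Block 4, plot 1: block 4 has {a, b, c, d, e, f} and plot 1 has {a, c, e, f}, leaving only g.
Block 5, plot 2: block 5 has {c, e, g} and plot 2 has {a, b, e, f, g}, leaving only d.
Block 5, plot 3: block 5 has {c, d, e, g} and plot 3 has {a, b, d}, leaving only f.
Block 5, plot 4: block 5 has {c, d, e, f, g} and plot 4 has {b, c, d, e, f, g}, leaving only a.
Block 5, plot 6: block 5 has {a, c, d, e, f, g} and plot 6 has {c, d, f, g}, leaving only b.
Block 6, plot 1: block 6 has {d, f, g} and plot 1 has {a, c, e, f, g}, leaving only b.
Block 6, plot 2: block 6 has {b, d, f, g} and plot 2 has {a, b, d, e, f, g}, leaving only c.
Block 6, plot 3: block 6 has {b, c, d, f, g} and plot 3 has {a, b, d, f}, leaving only e.
Block 6 already has {b, c, d, e, f, g} and plot 6 already has {b, c, d, f, g}, so block 6, plot 6 must be a.

a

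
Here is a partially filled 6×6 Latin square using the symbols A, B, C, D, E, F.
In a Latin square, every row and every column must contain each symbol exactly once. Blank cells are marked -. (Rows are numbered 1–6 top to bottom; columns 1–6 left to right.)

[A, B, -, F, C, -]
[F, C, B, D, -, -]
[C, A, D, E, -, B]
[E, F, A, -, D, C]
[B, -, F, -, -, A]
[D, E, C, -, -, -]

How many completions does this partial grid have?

Row 1, column 3: eliminating its row and column leaves {E}.
Row 1, column 6: eliminating its row and column leaves {D, E}.
Row 2, column 5: eliminating its row and column leaves {A, E}.
Row 2, column 6: eliminating its row and column leaves {E}.
Row 3, column 5: eliminating its row and column leaves {F}.
Row 4, column 4: eliminating its row and column leaves {B}.
Row 5, column 2: eliminating its row and column leaves {D}.
Row 5, column 4: eliminating its row and column leaves {C}.
Row 5, column 5: eliminating its row and column leaves {E}.
Row 6, column 4: eliminating its row and column leaves {A, B}.
Row 6, column 5: eliminating its row and column leaves {A, B, F}.
Row 6, column 6: eliminating its row and column leaves {F}.
Only one assignment across all blanks avoids any row or column repeat, giving 1 completion.

1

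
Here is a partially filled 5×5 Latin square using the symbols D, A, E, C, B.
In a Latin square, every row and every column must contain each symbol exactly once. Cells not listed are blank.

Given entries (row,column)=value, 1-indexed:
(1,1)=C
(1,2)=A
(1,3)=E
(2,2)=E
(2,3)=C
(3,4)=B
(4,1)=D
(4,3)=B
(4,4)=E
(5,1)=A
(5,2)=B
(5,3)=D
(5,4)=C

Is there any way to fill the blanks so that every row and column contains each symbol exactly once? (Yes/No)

No row or column among the givens repeats a symbol, and propagating forced cells runs into no contradiction.
One valid completion exists (for instance, C A E D B / B E C A D / E D A B C / D C B E A / A B D C E).

Yes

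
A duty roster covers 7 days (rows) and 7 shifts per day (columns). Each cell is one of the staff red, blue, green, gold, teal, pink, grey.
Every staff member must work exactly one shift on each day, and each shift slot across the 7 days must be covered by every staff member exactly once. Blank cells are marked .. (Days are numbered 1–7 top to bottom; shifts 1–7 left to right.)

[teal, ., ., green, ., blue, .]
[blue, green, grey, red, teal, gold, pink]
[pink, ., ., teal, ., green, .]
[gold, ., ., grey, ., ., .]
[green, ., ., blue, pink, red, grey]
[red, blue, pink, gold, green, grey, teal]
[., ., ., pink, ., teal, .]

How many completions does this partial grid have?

Day 1, shift 2: eliminating its day and shift leaves {red, gold, pink, grey}.
Day 1, shift 3: eliminating its day and shift leaves {red, gold}.
Day 1, shift 5: eliminating its day and shift leaves {red, gold, grey}.
Day 1, shift 7: eliminating its day and shift leaves {red, gold}.
Day 3, shift 2: eliminating its day and shift leaves {red, gold, grey}.
Day 3, shift 3: eliminating its day and shift leaves {red, blue, gold}.
Day 3, shift 5: eliminating its day and shift leaves {red, blue, gold, grey}.
Day 3, shift 7: eliminating its day and shift leaves {red, blue, gold}.
Day 4, shift 2: eliminating its day and shift leaves {red, teal, pink}.
Day 4, shift 3: eliminating its day and shift leaves {red, blue, green, teal}.
Day 4, shift 5: eliminating its day and shift leaves {red, blue}.
Day 4, shift 6: eliminating its day and shift leaves {pink}.
Day 4, shift 7: eliminating its day and shift leaves {red, blue, green}.
Day 5, shift 2: eliminating its day and shift leaves {gold, teal}.
Day 5, shift 3: eliminating its day and shift leaves {gold, teal}.
Day 7, shift 1: eliminating its day and shift leaves {grey}.
Day 7, shift 2: eliminating its day and shift leaves {red, gold, grey}.
Day 7, shift 3: eliminating its day and shift leaves {red, blue, green, gold}.
Day 7, shift 5: eliminating its day and shift leaves {red, blue, gold, grey}.
Day 7, shift 7: eliminating its day and shift leaves {red, blue, green, gold}.
Enumerating the assignments across these blanks that avoid any day or shift repeat gives 9 completions.

9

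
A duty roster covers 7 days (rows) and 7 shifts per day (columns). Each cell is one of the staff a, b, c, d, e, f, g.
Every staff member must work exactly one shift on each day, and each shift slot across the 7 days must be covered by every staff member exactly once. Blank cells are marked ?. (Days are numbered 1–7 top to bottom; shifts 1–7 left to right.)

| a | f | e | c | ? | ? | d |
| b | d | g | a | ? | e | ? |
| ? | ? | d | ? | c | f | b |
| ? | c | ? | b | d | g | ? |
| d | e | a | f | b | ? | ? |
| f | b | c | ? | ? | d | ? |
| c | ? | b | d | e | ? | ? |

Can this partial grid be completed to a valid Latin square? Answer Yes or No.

Yes

No day or shift among the givens repeats a symbol, and propagating forced cells runs into no contradiction.
One valid completion exists (for instance, a f e c g b d / b d g a f e c / g a d e c f b / e c f b d g a / d e a f b c g / f b c g a d e / c g b d e a f).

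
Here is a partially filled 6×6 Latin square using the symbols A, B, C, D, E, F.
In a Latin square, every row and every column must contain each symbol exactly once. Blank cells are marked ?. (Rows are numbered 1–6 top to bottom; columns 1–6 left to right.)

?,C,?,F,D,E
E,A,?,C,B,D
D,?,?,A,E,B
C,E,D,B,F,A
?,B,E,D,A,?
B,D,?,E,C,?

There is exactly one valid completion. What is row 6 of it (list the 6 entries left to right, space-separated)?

B D A E C F

Row 6, column 6: row 6 has {B, C, D, E} and column 6 has {A, B, D, E}, leaving only F.
Row 6, column 3: row 6 has {B, C, D, E, F} and column 3 has {D, E}, leaving only A.
So row 6 reads: B D A E C F.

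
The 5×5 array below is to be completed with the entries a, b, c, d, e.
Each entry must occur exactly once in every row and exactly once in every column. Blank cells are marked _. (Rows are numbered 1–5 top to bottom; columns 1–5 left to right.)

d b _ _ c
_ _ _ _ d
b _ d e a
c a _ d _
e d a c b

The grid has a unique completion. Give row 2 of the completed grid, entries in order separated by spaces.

a e c b d

Row 2, column 1: row 2 has {d} and column 1 has {b, c, d, e}, leaving only a.
Row 2, column 4: row 2 has {a, d} and column 4 has {c, d, e}, leaving only b.
Row 1, column 3: row 1 has {b, c, d} and column 3 has {a, d}, leaving only e.
Row 2, column 3: row 2 has {a, b, d} and column 3 has {a, d, e}, leaving only c.
Row 2, column 2: row 2 has {a, b, c, d} and column 2 has {a, b, d}, leaving only e.
So row 2 reads: a e c b d.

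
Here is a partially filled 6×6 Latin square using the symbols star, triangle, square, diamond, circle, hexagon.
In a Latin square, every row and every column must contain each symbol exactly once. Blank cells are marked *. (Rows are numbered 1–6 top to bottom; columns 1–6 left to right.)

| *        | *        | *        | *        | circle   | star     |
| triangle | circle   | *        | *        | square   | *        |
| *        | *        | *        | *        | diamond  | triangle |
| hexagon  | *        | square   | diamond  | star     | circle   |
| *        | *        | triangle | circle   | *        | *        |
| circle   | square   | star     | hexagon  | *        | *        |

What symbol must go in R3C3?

Row 2, column 4: row 2 has {triangle, square, circle} and column 4 has {diamond, circle, hexagon}, leaving only star.
Row 3, column 4: row 3 has {triangle, diamond} and column 4 has {star, diamond, circle, hexagon}, leaving only square.
Row 1, column 4: row 1 has {star, circle} and column 4 has {star, square, diamond, circle, hexagon}, leaving only triangle.
Row 3, column 1: row 3 has {triangle, square, diamond} and column 1 has {triangle, circle, hexagon}, leaving only star.
Row 3, column 2: row 3 has {star, triangle, square, diamond} and column 2 has {square, circle}, leaving only hexagon.
Row 3 already has {star, triangle, square, diamond, hexagon} and column 3 already has {star, triangle, square}, so row 3, column 3 must be circle.

circle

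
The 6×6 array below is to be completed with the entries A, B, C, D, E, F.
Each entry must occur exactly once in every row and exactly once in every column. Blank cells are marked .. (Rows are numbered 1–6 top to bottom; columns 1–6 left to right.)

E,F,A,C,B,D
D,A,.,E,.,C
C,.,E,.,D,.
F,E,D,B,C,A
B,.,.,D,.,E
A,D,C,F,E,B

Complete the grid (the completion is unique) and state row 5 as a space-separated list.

Row 5, column 2: row 5 has {B, D, E} and column 2 has {A, D, E, F}, leaving only C.
Row 5, column 3: row 5 has {B, C, D, E} and column 3 has {A, C, D, E}, leaving only F.
Row 5, column 5: row 5 has {B, C, D, E, F} and column 5 has {B, C, D, E}, leaving only A.
So row 5 reads: B C F D A E.

B C F D A E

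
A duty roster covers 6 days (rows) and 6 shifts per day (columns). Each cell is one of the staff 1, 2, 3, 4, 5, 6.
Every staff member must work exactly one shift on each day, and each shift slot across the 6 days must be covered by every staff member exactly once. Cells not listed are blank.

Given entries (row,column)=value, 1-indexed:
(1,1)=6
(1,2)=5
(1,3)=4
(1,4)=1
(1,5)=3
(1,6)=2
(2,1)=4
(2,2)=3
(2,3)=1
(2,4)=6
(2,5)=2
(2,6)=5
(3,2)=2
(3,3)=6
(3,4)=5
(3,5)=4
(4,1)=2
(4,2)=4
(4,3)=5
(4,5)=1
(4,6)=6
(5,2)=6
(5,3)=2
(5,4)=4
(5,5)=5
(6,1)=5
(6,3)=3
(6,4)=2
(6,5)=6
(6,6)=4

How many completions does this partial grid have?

2

Day 3, shift 1: eliminating its day and shift leaves {1, 3}.
Day 3, shift 6: eliminating its day and shift leaves {1, 3}.
Day 4, shift 4: eliminating its day and shift leaves {3}.
Day 5, shift 1: eliminating its day and shift leaves {1, 3}.
Day 5, shift 6: eliminating its day and shift leaves {1, 3}.
Day 6, shift 2: eliminating its day and shift leaves {1}.
Enumerating the assignments across these blanks that avoid any day or shift repeat gives 2 completions.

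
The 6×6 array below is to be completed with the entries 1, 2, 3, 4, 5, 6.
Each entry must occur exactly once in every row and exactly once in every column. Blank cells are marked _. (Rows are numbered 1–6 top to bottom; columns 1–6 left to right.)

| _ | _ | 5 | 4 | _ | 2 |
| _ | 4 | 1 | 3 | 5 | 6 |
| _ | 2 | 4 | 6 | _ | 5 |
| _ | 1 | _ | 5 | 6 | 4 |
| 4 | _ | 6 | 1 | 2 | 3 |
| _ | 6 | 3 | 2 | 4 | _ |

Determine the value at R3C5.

3

Row 1, column 2: row 1 has {2, 4, 5} and column 2 has {1, 2, 4, 6}, leaving only 3.
Row 1, column 5: row 1 has {2, 3, 4, 5} and column 5 has {2, 4, 5, 6}, leaving only 1.
Row 3 already has {2, 4, 5, 6} and column 5 already has {1, 2, 4, 5, 6}, so row 3, column 5 must be 3.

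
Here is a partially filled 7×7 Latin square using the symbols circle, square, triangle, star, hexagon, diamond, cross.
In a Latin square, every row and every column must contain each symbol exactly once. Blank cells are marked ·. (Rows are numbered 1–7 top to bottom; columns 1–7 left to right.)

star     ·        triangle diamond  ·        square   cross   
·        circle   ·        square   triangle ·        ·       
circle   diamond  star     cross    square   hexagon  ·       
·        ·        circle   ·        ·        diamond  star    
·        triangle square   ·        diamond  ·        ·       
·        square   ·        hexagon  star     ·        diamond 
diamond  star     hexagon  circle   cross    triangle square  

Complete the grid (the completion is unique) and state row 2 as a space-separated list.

Row 2, column 7: row 2 has {circle, square, triangle} and column 7 has {square, star, diamond, cross}, leaving only hexagon.
Row 2, column 1: row 2 has {circle, square, triangle, hexagon} and column 1 has {circle, star, diamond}, leaving only cross.
Row 2, column 3: row 2 has {circle, square, triangle, hexagon, cross} and column 3 has {circle, square, triangle, star, hexagon}, leaving only diamond.
Row 2, column 6: row 2 has {circle, square, triangle, hexagon, diamond, cross} and column 6 has {square, triangle, hexagon, diamond}, leaving only star.
So row 2 reads: cross circle diamond square triangle star hexagon.

cross circle diamond square triangle star hexagon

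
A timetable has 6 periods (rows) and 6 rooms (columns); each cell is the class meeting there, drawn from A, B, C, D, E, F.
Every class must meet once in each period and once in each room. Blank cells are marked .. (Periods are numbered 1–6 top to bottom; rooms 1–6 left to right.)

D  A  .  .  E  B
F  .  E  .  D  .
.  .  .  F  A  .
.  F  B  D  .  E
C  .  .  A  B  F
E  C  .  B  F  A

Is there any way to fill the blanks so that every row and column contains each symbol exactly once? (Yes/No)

Period 1, room 4: period 1 has {A, B, D, E} and room 4 has {A, B, D, F}, so it must be C.
Now period 2, room 4: period 2 together with room 4 already contain {A, B, C, D, E, F} — every symbol — so nothing can go there. The grid has no valid completion.

No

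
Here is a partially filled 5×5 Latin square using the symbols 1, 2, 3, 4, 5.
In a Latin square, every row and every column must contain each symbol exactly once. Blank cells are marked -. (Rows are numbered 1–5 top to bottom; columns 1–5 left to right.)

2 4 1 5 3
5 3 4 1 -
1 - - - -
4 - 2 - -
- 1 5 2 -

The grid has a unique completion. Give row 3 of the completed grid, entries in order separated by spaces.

Row 3, column 3: row 3 has {1} and column 3 has {1, 2, 4, 5}, leaving only 3.
Row 3, column 4: row 3 has {1, 3} and column 4 has {1, 2, 5}, leaving only 4.
Row 2, column 5: row 2 has {1, 3, 4, 5} and column 5 has {3}, leaving only 2.
Row 3, column 5: row 3 has {1, 3, 4} and column 5 has {2, 3}, leaving only 5.
Row 3, column 2: row 3 has {1, 3, 4, 5} and column 2 has {1, 3, 4}, leaving only 2.
So row 3 reads: 1 2 3 4 5.

1 2 3 4 5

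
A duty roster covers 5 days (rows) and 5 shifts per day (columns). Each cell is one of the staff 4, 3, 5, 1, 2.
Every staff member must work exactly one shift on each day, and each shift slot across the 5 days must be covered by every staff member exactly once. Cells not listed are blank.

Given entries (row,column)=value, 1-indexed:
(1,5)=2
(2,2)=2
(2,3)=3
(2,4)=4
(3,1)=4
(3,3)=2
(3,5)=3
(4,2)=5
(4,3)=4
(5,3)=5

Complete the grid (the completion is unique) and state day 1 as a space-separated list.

5 4 1 3 2

Day 1, shift 3: day 1 has {2} and shift 3 has {4, 3, 5, 2}, leaving only 1.
Day 3, shift 2: day 3 has {4, 3, 2} and shift 2 has {5, 2}, leaving only 1.
Day 3, shift 4: day 3 has {4, 3, 1, 2} and shift 4 has {4}, leaving only 5.
Day 1, shift 4: day 1 has {1, 2} and shift 4 has {4, 5}, leaving only 3.
Day 1, shift 1: day 1 has {3, 1, 2} and shift 1 has {4}, leaving only 5.
Day 1, shift 2: day 1 has {3, 5, 1, 2} and shift 2 has {5, 1, 2}, leaving only 4.
So day 1 reads: 5 4 1 3 2.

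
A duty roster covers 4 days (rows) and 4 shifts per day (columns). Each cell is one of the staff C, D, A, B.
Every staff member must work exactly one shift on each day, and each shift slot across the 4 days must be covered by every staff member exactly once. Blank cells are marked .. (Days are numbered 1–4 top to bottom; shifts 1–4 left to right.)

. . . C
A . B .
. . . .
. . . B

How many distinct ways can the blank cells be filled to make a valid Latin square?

Day 1, shift 1: eliminating its day and shift leaves {D, B}.
Day 1, shift 2: eliminating its day and shift leaves {D, A, B}.
Day 1, shift 3: eliminating its day and shift leaves {D, A}.
Day 2, shift 2: eliminating its day and shift leaves {C, D}.
Day 2, shift 4: eliminating its day and shift leaves {D}.
Day 3, shift 1: eliminating its day and shift leaves {C, D, B}.
Day 3, shift 2: eliminating its day and shift leaves {C, D, A, B}.
Day 3, shift 3: eliminating its day and shift leaves {C, D, A}.
Day 3, shift 4: eliminating its day and shift leaves {D, A}.
Day 4, shift 1: eliminating its day and shift leaves {C, D}.
Day 4, shift 2: eliminating its day and shift leaves {C, D, A}.
Day 4, shift 3: eliminating its day and shift leaves {C, D, A}.
Enumerating the assignments across these blanks that avoid any day or shift repeat gives 4 completions.

4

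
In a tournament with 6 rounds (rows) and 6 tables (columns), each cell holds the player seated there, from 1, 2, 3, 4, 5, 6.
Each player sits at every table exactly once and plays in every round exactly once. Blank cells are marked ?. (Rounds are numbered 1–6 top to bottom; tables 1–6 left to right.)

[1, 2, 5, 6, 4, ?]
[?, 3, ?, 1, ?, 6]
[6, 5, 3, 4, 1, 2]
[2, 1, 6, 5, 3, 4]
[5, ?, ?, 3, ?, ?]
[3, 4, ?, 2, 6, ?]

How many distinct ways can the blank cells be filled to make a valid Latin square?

Round 1, table 6: eliminating its round and table leaves {3}.
Round 2, table 1: eliminating its round and table leaves {4}.
Round 2, table 3: eliminating its round and table leaves {2, 4}.
Round 2, table 5: eliminating its round and table leaves {2, 5}.
Round 5, table 2: eliminating its round and table leaves {6}.
Round 5, table 3: eliminating its round and table leaves {1, 2, 4}.
Round 5, table 5: eliminating its round and table leaves {2}.
Round 5, table 6: eliminating its round and table leaves {1}.
Round 6, table 3: eliminating its round and table leaves {1}.
Round 6, table 6: eliminating its round and table leaves {1, 5}.
Only one assignment across all blanks avoids any round or table repeat, giving 1 completion.

1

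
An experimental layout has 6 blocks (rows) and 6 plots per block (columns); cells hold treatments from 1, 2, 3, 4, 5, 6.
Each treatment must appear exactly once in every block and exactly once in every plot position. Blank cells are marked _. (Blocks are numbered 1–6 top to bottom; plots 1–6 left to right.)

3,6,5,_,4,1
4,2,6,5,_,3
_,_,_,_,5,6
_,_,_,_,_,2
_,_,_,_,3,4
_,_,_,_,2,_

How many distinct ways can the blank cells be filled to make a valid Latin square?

24

Block 1, plot 4: eliminating its block and plot leaves {2}.
Block 2, plot 5: eliminating its block and plot leaves {1}.
Block 3, plot 1: eliminating its block and plot leaves {1, 2}.
Block 3, plot 2: eliminating its block and plot leaves {1, 3, 4}.
Block 3, plot 3: eliminating its block and plot leaves {1, 2, 3, 4}.
Block 3, plot 4: eliminating its block and plot leaves {1, 2, 3, 4}.
Block 4, plot 1: eliminating its block and plot leaves {1, 5, 6}.
Block 4, plot 2: eliminating its block and plot leaves {1, 3, 4, 5}.
Block 4, plot 3: eliminating its block and plot leaves {1, 3, 4}.
Block 4, plot 4: eliminating its block and plot leaves {1, 3, 4, 6}.
Block 4, plot 5: eliminating its block and plot leaves {1, 6}.
Block 5, plot 1: eliminating its block and plot leaves {1, 2, 5, 6}.
Block 5, plot 2: eliminating its block and plot leaves {1, 5}.
Block 5, plot 3: eliminating its block and plot leaves {1, 2}.
Block 5, plot 4: eliminating its block and plot leaves {1, 2, 6}.
Block 6, plot 1: eliminating its block and plot leaves {1, 5, 6}.
Block 6, plot 2: eliminating its block and plot leaves {1, 3, 4, 5}.
Block 6, plot 3: eliminating its block and plot leaves {1, 3, 4}.
Block 6, plot 4: eliminating its block and plot leaves {1, 3, 4, 6}.
Block 6, plot 6: eliminating its block and plot leaves {5}.
Enumerating the assignments across these blanks that avoid any block or plot repeat gives 24 completions.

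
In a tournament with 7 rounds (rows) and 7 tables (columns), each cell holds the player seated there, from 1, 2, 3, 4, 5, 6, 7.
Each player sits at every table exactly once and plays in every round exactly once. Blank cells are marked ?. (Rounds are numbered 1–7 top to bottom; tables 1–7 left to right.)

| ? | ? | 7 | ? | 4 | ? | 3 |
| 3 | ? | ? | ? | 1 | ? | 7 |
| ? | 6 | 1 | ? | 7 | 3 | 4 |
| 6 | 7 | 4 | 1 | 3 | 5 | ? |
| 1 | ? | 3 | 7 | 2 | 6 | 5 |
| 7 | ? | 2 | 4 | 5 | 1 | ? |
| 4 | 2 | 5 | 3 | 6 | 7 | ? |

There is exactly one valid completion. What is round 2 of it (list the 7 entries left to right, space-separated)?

Round 2, table 3: round 2 has {1, 3, 7} and table 3 has {1, 2, 3, 4, 5, 7}, leaving only 6.
Round 1, table 6: round 1 has {3, 4, 7} and table 6 has {1, 3, 5, 6, 7}, leaving only 2.
Round 2, table 6: round 2 has {1, 3, 6, 7} and table 6 has {1, 2, 3, 5, 6, 7}, leaving only 4.
Round 2, table 2: round 2 has {1, 3, 4, 6, 7} and table 2 has {2, 6, 7}, leaving only 5.
Round 2, table 4: round 2 has {1, 3, 4, 5, 6, 7} and table 4 has {1, 3, 4, 7}, leaving only 2.
So round 2 reads: 3 5 6 2 1 4 7.

3 5 6 2 1 4 7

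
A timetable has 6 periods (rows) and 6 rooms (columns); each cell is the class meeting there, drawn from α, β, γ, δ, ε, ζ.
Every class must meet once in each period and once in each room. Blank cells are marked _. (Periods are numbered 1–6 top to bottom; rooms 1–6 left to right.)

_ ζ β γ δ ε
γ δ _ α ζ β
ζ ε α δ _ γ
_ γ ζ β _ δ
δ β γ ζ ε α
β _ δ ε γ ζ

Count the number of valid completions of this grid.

Period 1, room 1: eliminating its period and room leaves {α}.
Period 2, room 3: eliminating its period and room leaves {ε}.
Period 3, room 5: eliminating its period and room leaves {β}.
Period 4, room 1: eliminating its period and room leaves {α, ε}.
Period 4, room 5: eliminating its period and room leaves {α}.
Period 6, room 2: eliminating its period and room leaves {α}.
Only one assignment across all blanks avoids any period or room repeat, giving 1 completion.

1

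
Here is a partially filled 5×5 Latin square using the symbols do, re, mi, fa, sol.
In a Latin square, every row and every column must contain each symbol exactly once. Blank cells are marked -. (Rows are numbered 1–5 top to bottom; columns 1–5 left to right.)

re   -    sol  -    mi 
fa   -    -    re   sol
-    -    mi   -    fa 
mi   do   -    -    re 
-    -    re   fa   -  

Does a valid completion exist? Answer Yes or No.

No

Row 1, column 2: row 1 has {re, mi, sol} and column 2 has {do}, so it must be fa.
Row 1, column 4: row 1 has {re, mi, fa, sol} and column 4 has {re, fa}, so it must be do.
Row 2, column 2: row 2 has {re, fa, sol} and column 2 has {do, fa}, so it must be mi.
Row 2, column 3: row 2 has {re, mi, fa, sol} and column 3 has {re, mi, sol}, so it must be do.
Row 3, column 4: row 3 has {mi, fa} and column 4 has {do, re, fa}, so it must be sol.
Now row 4, column 4: row 4 together with column 4 already contain {do, re, mi, fa, sol} — every symbol — so nothing can go there. The grid has no valid completion.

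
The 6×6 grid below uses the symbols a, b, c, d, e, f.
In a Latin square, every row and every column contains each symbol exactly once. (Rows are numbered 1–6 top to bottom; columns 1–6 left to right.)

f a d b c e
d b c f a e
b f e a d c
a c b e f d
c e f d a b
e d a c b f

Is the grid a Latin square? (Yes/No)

Every row is a permutation, but column 6 contains e twice (at rows 1 and 2).

No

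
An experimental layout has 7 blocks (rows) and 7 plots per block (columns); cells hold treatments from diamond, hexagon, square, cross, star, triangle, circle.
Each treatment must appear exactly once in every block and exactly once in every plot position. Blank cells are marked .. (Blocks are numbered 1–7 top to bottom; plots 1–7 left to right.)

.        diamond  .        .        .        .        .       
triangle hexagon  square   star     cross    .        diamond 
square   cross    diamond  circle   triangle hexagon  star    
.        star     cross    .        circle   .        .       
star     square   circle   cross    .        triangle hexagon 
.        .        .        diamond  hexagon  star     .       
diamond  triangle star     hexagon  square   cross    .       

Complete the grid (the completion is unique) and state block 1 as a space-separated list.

circle diamond hexagon triangle star square cross

Block 1, plot 5: block 1 has {diamond} and plot 5 has {hexagon, square, cross, triangle, circle}, leaving only star.
Block 2, plot 6: block 2 has {diamond, hexagon, square, cross, star, triangle} and plot 6 has {hexagon, cross, star, triangle}, leaving only circle.
Block 1, plot 6: block 1 has {diamond, star} and plot 6 has {hexagon, cross, star, triangle, circle}, leaving only square.
Block 1, plot 4: block 1 has {diamond, square, star} and plot 4 has {diamond, hexagon, cross, star, circle}, leaving only triangle.
Block 1, plot 3: block 1 has {diamond, square, star, triangle} and plot 3 has {diamond, square, cross, star, circle}, leaving only hexagon.
Block 4, plot 1: block 4 has {cross, star, circle} and plot 1 has {diamond, square, star, triangle}, leaving only hexagon.
Block 4, plot 4: block 4 has {hexagon, cross, star, circle} and plot 4 has {diamond, hexagon, cross, star, triangle, circle}, leaving only square.
Block 4, plot 6: block 4 has {hexagon, square, cross, star, circle} and plot 6 has {hexagon, square, cross, star, triangle, circle}, leaving only diamond.
Block 4, plot 7: block 4 has {diamond, hexagon, square, cross, star, circle} and plot 7 has {diamond, hexagon, star}, leaving only triangle.
Block 5, plot 5: block 5 has {hexagon, square, cross, star, triangle, circle} and plot 5 has {hexagon, square, cross, star, triangle, circle}, leaving only diamond.
Block 6, plot 2: block 6 has {diamond, hexagon, star} and plot 2 has {diamond, hexagon, square, cross, star, triangle}, leaving only circle.
Block 6, plot 1: block 6 has {diamond, hexagon, star, circle} and plot 1 has {diamond, hexagon, square, star, triangle}, leaving only cross.
Block 1, plot 1: block 1 has {diamond, hexagon, square, star, triangle} and plot 1 has {diamond, hexagon, square, cross, star, triangle}, leaving only circle.
Block 1, plot 7: block 1 has {diamond, hexagon, square, star, triangle, circle} and plot 7 has {diamond, hexagon, star, triangle}, leaving only cross.
So block 1 reads: circle diamond hexagon triangle star square cross.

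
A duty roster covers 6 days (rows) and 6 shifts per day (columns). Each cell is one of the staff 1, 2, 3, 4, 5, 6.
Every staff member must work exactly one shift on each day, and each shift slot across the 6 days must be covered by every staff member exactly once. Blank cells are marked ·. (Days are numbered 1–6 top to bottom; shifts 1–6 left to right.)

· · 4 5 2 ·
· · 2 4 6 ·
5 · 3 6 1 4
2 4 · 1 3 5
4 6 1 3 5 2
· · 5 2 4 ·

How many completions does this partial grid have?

Day 1, shift 1: eliminating its day and shift leaves {1, 3, 6}.
Day 1, shift 2: eliminating its day and shift leaves {1, 3}.
Day 1, shift 6: eliminating its day and shift leaves {1, 3, 6}.
Day 2, shift 1: eliminating its day and shift leaves {1, 3}.
Day 2, shift 2: eliminating its day and shift leaves {1, 3, 5}.
Day 2, shift 6: eliminating its day and shift leaves {1, 3}.
Day 3, shift 2: eliminating its day and shift leaves {2}.
Day 4, shift 3: eliminating its day and shift leaves {6}.
Day 6, shift 1: eliminating its day and shift leaves {1, 3, 6}.
Day 6, shift 2: eliminating its day and shift leaves {1, 3}.
Day 6, shift 6: eliminating its day and shift leaves {1, 3, 6}.
Enumerating the assignments across these blanks that avoid any day or shift repeat gives 4 completions.

4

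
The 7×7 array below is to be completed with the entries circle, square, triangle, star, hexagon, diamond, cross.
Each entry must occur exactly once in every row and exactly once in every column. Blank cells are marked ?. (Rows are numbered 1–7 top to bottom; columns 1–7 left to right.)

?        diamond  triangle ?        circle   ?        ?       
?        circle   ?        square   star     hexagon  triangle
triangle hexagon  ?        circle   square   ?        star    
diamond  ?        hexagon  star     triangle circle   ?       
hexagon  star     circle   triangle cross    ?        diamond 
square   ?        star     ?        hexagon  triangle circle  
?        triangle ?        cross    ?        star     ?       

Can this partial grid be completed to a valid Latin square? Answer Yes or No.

Yes

No row or column among the givens repeats a symbol, and propagating forced cells runs into no contradiction.
One valid completion exists (for instance, star diamond triangle hexagon circle cross square / cross circle diamond square star hexagon triangle / triangle hexagon cross circle square diamond star / diamond square hexagon star triangle circle cross / hexagon star circle triangle cross square diamond / square cross star diamond hexagon triangle circle / circle triangle square cross diamond star hexagon).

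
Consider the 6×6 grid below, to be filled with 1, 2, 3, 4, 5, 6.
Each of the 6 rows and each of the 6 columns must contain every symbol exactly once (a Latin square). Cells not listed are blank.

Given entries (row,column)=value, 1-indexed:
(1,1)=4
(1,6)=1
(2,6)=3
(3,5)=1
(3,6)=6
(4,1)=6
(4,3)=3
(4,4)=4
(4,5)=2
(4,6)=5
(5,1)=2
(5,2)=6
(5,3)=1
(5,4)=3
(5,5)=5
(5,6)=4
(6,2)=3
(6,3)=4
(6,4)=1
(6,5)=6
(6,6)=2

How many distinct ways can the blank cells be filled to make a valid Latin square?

4

Row 1, column 2: eliminating its row and column leaves {2, 5}.
Row 1, column 3: eliminating its row and column leaves {2, 5, 6}.
Row 1, column 4: eliminating its row and column leaves {2, 5, 6}.
Row 1, column 5: eliminating its row and column leaves {3}.
Row 2, column 1: eliminating its row and column leaves {1, 5}.
Row 2, column 2: eliminating its row and column leaves {1, 2, 4, 5}.
Row 2, column 3: eliminating its row and column leaves {2, 5, 6}.
Row 2, column 4: eliminating its row and column leaves {2, 5, 6}.
Row 2, column 5: eliminating its row and column leaves {4}.
Row 3, column 1: eliminating its row and column leaves {3, 5}.
Row 3, column 2: eliminating its row and column leaves {2, 4, 5}.
Row 3, column 3: eliminating its row and column leaves {2, 5}.
Row 3, column 4: eliminating its row and column leaves {2, 5}.
Row 4, column 2: eliminating its row and column leaves {1}.
Row 6, column 1: eliminating its row and column leaves {5}.
Enumerating the assignments across these blanks that avoid any row or column repeat gives 4 completions.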